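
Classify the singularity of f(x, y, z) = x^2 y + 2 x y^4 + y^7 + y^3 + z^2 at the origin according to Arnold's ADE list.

D4

The Hessian of f at 0 is [[0, 0, 0], [0, 0, 0], [0, 0, 2]] with rank 1, so corank 2. A Groebner basis of the Jacobian ideal J(f) in C{x,y,z} is {y^3, x^2 + 3*y^2, x*y, z}; counting standard monomials gives mu = 4. Corank 2; j^3 = y*(x^2 + y^2) splits into three distinct lines over C (the quadratic factor has nonzero discriminant), so D_4.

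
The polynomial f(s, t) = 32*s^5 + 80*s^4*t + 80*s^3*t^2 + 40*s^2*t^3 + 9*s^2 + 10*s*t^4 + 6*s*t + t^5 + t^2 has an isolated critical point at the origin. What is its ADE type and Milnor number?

Type A_4, Milnor number mu = 4.

The Hessian of f at 0 has rank 1. Corank 1: A-series; mu = 4 gives A_4.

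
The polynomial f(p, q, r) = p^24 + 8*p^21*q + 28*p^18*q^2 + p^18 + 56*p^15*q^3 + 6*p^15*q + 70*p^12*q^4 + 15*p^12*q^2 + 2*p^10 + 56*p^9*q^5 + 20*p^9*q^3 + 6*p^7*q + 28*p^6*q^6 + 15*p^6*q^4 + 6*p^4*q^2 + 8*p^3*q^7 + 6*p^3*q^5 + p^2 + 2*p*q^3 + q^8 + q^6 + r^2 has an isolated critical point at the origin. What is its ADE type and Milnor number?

Type A_7, Milnor number mu = 7.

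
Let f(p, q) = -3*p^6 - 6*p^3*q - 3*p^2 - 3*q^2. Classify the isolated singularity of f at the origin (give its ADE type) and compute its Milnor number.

The Hessian of f at 0 has rank 2. Corank 0: nondegenerate Morse point, so A_1.

Type A_{1}, Milnor number mu = 1.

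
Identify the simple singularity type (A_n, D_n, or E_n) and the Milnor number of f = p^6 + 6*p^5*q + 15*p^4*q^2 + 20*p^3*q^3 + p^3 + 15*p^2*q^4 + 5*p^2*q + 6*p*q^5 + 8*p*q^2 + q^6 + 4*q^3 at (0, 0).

Type D7, Milnor number mu = 7.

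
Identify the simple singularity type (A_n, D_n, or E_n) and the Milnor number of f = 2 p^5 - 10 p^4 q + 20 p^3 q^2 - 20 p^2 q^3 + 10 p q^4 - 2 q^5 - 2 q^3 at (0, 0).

Type E_8, Milnor number mu = 8.

The Hessian of f at 0 has rank 0. Corank 2; j^3 = -2*q^3 is a perfect cube, so E-series; the 5-jet and mu = 8 give E_8.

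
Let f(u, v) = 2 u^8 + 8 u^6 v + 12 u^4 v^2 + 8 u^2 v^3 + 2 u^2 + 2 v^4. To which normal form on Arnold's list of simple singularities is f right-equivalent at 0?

A_{3}

The Hessian of f at 0 has rank 1. Corank 1: A-series; mu = 3 gives A_3.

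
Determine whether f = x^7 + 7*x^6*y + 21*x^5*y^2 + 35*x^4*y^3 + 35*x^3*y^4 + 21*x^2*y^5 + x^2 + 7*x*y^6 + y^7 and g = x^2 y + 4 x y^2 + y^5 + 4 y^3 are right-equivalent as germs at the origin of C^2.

No.

The Hessian of f at 0 has rank 1. Corank 1: A-series; mu = 6 gives A_6. The Hessian of g at 0 has rank 0. Corank 2; j^3 = y*(x + 2*y)^2 has shape L^2 M (L != M), so D-series; mu = 6 gives D_6. f is A_6 but g is D_6, hence not right-equivalent.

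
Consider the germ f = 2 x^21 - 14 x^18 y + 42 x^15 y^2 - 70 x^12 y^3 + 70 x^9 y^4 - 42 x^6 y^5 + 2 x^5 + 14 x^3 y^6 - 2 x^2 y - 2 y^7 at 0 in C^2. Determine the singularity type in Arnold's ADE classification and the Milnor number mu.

The Hessian of f at 0 has rank 0. Corank 2; j^3 = -2*x^2*y has shape L^2 M (L != M), so D-series; mu = 8 gives D_8.

Type D_8, Milnor number mu = 8.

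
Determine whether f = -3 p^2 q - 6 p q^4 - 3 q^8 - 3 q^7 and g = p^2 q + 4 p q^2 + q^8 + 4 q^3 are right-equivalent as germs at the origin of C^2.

The Hessian of f at 0 is [[0, 0], [0, 0]] with rank 0, so corank 2. A Groebner basis of the Jacobian ideal J(f) in C{p,q} is {p^2*q^2, 8*p^2*q + p^2 + p*q^3, p*q + q^4, p^3}; counting standard monomials gives mu = 9. Corank 2; j^3 = -3*p^2*q has shape L^2 M (L != M), so D-series; mu = 9 gives D_9. The Hessian of g at 0 is [[0, 0], [0, 0]] with rank 0, so corank 2. A Groebner basis of the Jacobian ideal J(g) in C{p,q} is {p^2/8 + q^7 - q^2/2, p^3 + 8*q^3, p*q + 2*q^2}; counting standard monomials gives mu = 9. Corank 2; j^3 = q*(p + 2*q)^2 has shape L^2 M (L != M), so D-series; mu = 9 gives D_9. Both have type D_9, hence right-equivalent.

Yes.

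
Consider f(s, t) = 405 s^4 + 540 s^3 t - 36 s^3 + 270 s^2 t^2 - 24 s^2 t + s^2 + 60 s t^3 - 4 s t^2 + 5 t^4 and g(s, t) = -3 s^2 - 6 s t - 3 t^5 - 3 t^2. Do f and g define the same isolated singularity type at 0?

The Hessian of f at 0 is [[2, 0], [0, 0]] with rank 1, so corank 1. A Groebner basis of the Jacobian ideal J(f) in C{s,t} is {s^2, s*t, -s/2 + t^2}; counting standard monomials gives mu = 3. Corank 1: A-series; mu = 3 gives A_3. The Hessian of g at 0 is [[-6, -6], [-6, -6]] with rank 1, so corank 1. A Groebner basis of the Jacobian ideal J(g) in C{s,t} is {t^4, s + t}; counting standard monomials gives mu = 4. Corank 1: A-series; mu = 4 gives A_4. f is A_3 but g is A_4, hence not right-equivalent.

No.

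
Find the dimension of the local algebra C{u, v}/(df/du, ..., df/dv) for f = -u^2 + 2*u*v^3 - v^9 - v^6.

8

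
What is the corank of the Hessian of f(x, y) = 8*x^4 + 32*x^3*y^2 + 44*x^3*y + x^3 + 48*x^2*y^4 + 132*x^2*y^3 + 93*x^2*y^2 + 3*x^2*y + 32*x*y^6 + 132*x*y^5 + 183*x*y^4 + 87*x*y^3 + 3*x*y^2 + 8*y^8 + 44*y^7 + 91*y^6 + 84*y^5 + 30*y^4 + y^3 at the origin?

2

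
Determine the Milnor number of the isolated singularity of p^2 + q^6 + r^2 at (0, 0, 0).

5

The Hessian of f at 0 is [[2, 0, 0], [0, 0, 0], [0, 0, 2]] with rank 2, so corank 1. A Groebner basis of the Jacobian ideal J(f) in C{p,q,r} is {q^5, p, r}; counting standard monomials gives mu = 5. Corank 1: A-series; mu = 5 gives A_5.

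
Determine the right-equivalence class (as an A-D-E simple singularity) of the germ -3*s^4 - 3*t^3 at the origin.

E_6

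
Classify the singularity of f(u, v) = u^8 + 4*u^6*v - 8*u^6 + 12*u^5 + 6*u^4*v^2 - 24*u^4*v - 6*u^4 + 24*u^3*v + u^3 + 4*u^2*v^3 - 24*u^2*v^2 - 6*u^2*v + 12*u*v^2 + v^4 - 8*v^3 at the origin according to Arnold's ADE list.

E_{6}

The Hessian of f at 0 is [[0, 0], [0, 0]] with rank 0, so corank 2. A Groebner basis of the Jacobian ideal J(f) in C{u,v} is {u^3 - 3*u^2/4 + 3*u*v - 3*v^2, u^2*v - u^2/4 + u*v - v^2, -u^2/16 + u*v^2 + u*v/4 - v^2/4, v^3}; counting standard monomials gives mu = 6. Corank 2; j^3 = (u - 2*v)^3 is a perfect cube, so E-series; the 4-jet and mu = 6 give E_6.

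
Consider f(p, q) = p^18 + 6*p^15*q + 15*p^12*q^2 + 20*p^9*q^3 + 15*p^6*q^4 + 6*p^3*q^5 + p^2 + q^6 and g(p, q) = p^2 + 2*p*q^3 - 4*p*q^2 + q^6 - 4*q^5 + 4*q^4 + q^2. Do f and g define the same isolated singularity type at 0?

No.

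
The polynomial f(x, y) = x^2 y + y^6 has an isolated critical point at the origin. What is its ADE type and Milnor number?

The Hessian of f at 0 has rank 0. Corank 2; j^3 = x^2*y has shape L^2 M (L != M), so D-series; mu = 7 gives D_7.

Type D_{7}, Milnor number mu = 7.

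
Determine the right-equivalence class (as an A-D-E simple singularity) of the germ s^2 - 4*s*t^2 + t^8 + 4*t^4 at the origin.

The Hessian of f at 0 is [[2, 0], [0, 0]] with rank 1, so corank 1. A Groebner basis of the Jacobian ideal J(f) in C{s,t} is {s^4, s^3*t, -s/2 + t^2}; counting standard monomials gives mu = 7. Corank 1: A-series; mu = 7 gives A_7.

A7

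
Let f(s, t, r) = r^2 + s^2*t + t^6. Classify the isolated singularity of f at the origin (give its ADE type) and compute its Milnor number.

Type D_7, Milnor number mu = 7.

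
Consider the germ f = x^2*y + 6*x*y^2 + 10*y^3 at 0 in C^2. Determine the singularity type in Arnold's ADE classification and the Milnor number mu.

The Hessian of f at 0 has rank 0. Corank 2; j^3 = y*(x^2 + 6*x*y + 10*y^2) splits into three distinct lines over C (the quadratic factor has nonzero discriminant), so D_4.

Type D_4, Milnor number mu = 4.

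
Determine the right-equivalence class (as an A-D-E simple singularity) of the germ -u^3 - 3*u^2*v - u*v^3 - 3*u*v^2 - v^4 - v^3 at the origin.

The Hessian of f at 0 has rank 0. Corank 2; j^3 = -(u + v)^3 is a perfect cube, so E-series; the 4-jet and mu = 7 give E_7.

E_7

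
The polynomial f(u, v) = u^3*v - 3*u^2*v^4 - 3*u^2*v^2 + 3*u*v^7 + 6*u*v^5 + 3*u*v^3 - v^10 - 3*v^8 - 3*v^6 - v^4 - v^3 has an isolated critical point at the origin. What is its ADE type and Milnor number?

Type E7, Milnor number mu = 7.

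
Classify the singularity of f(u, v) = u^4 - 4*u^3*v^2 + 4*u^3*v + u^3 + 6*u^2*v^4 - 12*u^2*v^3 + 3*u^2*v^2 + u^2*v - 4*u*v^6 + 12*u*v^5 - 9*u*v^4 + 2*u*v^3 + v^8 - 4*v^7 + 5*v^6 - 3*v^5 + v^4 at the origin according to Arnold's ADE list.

D5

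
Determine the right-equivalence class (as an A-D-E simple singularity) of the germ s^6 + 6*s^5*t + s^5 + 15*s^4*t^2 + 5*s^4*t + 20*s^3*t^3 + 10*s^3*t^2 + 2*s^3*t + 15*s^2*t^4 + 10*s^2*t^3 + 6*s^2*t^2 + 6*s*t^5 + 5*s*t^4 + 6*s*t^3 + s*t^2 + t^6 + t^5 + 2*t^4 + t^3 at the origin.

D7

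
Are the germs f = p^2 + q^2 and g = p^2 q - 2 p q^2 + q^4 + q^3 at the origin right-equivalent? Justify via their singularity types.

The Hessian of f at 0 has rank 2. Corank 0: nondegenerate Morse point, so A_1. The Hessian of g at 0 has rank 0. Corank 2; j^3 = q*(p - q)^2 has shape L^2 M (L != M), so D-series; mu = 5 gives D_5. f is A_1 but g is D_5, hence not right-equivalent.

No.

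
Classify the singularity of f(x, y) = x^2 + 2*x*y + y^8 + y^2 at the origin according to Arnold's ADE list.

A7

The Hessian of f at 0 has rank 1. Corank 1: A-series; mu = 7 gives A_7.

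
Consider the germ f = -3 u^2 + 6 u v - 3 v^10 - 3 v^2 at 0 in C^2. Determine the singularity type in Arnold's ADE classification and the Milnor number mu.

The Hessian of f at 0 is [[-6, 6], [6, -6]] with rank 1, so corank 1. A Groebner basis of the Jacobian ideal J(f) in C{u,v} is {v^9, u - v}; counting standard monomials gives mu = 9. Corank 1: A-series; mu = 9 gives A_9.

Type A9, Milnor number mu = 9.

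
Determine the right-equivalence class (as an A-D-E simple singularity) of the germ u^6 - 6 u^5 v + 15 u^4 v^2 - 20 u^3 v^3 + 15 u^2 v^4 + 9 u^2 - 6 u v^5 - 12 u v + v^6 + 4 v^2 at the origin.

A_{5}

The Hessian of f at 0 has rank 1. Corank 1: A-series; mu = 5 gives A_5.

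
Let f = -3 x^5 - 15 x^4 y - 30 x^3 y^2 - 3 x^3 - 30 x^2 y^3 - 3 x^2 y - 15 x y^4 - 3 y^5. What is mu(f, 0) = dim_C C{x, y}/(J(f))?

6

The Hessian of f at 0 is [[0, 0], [0, 0]] with rank 0, so corank 2. A Groebner basis of the Jacobian ideal J(f) in C{x,y} is {-x*y/5 + y^4, x*y^2, x^2 + x*y}; counting standard monomials gives mu = 6. Corank 2; j^3 = -3*x^2*(x + y) has shape L^2 M (L != M), so D-series; mu = 6 gives D_6.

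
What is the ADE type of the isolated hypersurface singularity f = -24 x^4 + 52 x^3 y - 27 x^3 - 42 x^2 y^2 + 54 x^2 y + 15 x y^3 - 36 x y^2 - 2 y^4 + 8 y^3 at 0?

The Hessian of f at 0 is [[0, 0], [0, 0]] with rank 0, so corank 2. A Groebner basis of the Jacobian ideal J(f) in C{x,y} is {19683*x^2/4 - 6561*x*y + y^4 + 27*y^3/4 + 2187*y^2, x^3 + 189*x^2/2 - 126*x*y - y^3/6 + 42*y^2, x^2*y + 405*x^2/4 - 135*x*y - 11*y^3/36 + 45*y^2, 81*x^2 + x*y^2 - 108*x*y - 5*y^3/9 + 36*y^2}; counting standard monomials gives mu = 7. Corank 2; j^3 = -(3*x - 2*y)^3 is a perfect cube, so E-series; the 4-jet and mu = 7 give E_7.

E_{7}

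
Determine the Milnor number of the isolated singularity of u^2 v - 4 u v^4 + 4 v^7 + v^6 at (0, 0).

The Hessian of f at 0 is [[0, 0], [0, 0]] with rank 0, so corank 2. A Groebner basis of the Jacobian ideal J(f) in C{u,v} is {-u*v/2 + v^4, u^3, u^2*v, u^2/3 + u*v^2}; counting standard monomials gives mu = 7. Corank 2; j^3 = u^2*v has shape L^2 M (L != M), so D-series; mu = 7 gives D_7.

7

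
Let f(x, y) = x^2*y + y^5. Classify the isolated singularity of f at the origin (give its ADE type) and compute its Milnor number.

Type D_{6}, Milnor number mu = 6.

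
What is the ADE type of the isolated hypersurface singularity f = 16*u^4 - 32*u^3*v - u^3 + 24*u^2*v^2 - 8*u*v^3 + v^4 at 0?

E6

The Hessian of f at 0 has rank 0. Corank 2; j^3 = -u^3 is a perfect cube, so E-series; the 4-jet and mu = 6 give E_6.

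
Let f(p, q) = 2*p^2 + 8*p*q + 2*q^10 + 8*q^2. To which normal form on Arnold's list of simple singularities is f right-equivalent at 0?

The Hessian of f at 0 has rank 1. Corank 1: A-series; mu = 9 gives A_9.

A9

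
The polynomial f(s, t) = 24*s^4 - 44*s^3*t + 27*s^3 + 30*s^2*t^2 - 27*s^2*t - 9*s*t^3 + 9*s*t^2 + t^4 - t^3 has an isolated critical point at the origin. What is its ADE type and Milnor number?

The Hessian of f at 0 has rank 0. Corank 2; j^3 = (3*s - t)^3 is a perfect cube, so E-series; the 4-jet and mu = 7 give E_7.

Type E7, Milnor number mu = 7.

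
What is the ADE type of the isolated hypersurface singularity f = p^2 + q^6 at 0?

A_{5}

The Hessian of f at 0 is [[2, 0], [0, 0]] with rank 1, so corank 1. A Groebner basis of the Jacobian ideal J(f) in C{p,q} is {q^5, p}; counting standard monomials gives mu = 5. Corank 1: A-series; mu = 5 gives A_5.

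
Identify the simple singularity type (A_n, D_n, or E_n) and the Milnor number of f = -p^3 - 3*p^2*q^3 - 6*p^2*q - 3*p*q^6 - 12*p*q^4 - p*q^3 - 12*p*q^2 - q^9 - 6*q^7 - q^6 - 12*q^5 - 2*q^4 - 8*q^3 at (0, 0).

Type E_7, Milnor number mu = 7.

The Hessian of f at 0 has rank 0. Corank 2; j^3 = -(p + 2*q)^3 is a perfect cube, so E-series; the 4-jet and mu = 7 give E_7.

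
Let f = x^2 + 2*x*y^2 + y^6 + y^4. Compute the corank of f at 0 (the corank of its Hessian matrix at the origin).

1

Hessian at 0 has rank 1.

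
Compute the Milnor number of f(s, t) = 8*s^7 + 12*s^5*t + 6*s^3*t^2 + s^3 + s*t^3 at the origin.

7

The Hessian of f at 0 has rank 0. Corank 2; j^3 = s^3 is a perfect cube, so E-series; the 4-jet and mu = 7 give E_7.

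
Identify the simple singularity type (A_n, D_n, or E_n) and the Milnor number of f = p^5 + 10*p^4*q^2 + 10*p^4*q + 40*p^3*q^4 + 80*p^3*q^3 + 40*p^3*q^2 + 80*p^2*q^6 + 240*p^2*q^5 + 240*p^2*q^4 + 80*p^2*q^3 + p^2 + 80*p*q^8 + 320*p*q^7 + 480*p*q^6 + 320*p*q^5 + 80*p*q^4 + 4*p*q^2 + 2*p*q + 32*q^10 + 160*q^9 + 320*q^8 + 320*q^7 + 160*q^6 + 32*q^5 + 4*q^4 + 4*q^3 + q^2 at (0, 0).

Type A_{4}, Milnor number mu = 4.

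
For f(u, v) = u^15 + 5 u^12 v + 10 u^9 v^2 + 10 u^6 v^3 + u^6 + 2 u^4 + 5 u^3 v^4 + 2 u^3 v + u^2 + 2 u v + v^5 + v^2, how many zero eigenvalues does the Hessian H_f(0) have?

1

The Hessian at 0 is [[2, 2], [2, 2]] of rank 1; hence corank 1.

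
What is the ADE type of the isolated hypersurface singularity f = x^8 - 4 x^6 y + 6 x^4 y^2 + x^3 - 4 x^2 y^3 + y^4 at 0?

The Hessian of f at 0 has rank 0. Corank 2; j^3 = x^3 is a perfect cube, so E-series; the 4-jet and mu = 6 give E_6.

E6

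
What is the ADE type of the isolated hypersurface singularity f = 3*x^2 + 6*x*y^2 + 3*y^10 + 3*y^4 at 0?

A_9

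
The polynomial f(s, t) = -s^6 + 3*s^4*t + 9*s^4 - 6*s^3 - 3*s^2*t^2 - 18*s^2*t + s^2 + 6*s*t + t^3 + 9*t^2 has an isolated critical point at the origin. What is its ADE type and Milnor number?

The Hessian of f at 0 has rank 1. Corank 1: A-series; mu = 2 gives A_2.

Type A_2, Milnor number mu = 2.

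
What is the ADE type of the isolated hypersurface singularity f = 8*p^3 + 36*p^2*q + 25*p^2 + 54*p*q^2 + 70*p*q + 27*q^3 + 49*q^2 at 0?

A2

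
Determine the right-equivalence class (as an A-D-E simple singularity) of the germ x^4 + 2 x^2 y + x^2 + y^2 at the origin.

A1

The Hessian of f at 0 has rank 2. Corank 0: nondegenerate Morse point, so A_1.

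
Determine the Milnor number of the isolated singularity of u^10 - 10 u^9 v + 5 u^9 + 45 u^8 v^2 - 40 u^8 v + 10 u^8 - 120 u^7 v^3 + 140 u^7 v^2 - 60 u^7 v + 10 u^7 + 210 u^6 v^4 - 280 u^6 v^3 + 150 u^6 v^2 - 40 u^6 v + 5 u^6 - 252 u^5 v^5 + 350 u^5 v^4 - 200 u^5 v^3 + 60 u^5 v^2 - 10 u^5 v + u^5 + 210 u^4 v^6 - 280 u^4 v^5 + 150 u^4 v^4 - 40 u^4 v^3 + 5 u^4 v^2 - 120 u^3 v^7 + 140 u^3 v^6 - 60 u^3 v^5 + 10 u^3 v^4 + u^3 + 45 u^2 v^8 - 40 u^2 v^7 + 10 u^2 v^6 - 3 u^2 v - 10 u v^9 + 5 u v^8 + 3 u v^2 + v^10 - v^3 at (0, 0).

8

The Hessian of f at 0 has rank 0. Corank 2; j^3 = (u - v)^3 is a perfect cube, so E-series; the 5-jet and mu = 8 give E_8.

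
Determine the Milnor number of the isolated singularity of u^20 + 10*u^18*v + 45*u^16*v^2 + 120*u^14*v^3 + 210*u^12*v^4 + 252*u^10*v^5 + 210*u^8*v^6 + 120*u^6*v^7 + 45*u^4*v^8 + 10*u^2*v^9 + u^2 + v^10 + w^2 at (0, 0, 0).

9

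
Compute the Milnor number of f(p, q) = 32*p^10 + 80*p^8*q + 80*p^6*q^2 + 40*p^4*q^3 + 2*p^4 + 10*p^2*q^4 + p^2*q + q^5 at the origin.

6

The Hessian of f at 0 is [[0, 0], [0, 0]] with rank 0, so corank 2. A Groebner basis of the Jacobian ideal J(f) in C{p,q} is {p^2/5 + q^4, p^3, p*q}; counting standard monomials gives mu = 6. Corank 2; j^3 = p^2*q has shape L^2 M (L != M), so D-series; mu = 6 gives D_6.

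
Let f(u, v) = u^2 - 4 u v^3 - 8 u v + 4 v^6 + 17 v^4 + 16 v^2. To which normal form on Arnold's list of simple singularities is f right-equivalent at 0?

A_3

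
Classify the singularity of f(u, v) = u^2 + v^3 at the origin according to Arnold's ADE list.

A_2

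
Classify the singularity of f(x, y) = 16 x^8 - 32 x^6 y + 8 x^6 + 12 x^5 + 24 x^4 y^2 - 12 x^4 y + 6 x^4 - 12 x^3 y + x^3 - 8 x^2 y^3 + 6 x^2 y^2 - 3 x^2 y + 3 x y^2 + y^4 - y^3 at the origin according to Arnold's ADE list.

The Hessian of f at 0 is [[0, 0], [0, 0]] with rank 0, so corank 2. A Groebner basis of the Jacobian ideal J(f) in C{x,y} is {x^3 + 3*x^2/4 - 3*x*y/2 + 3*y^2/4, x^2*y + x^2/2 - x*y + y^2/2, x^2/4 + x*y^2 - x*y/2 + y^2/4, y^3}; counting standard monomials gives mu = 6. Corank 2; j^3 = (x - y)^3 is a perfect cube, so E-series; the 4-jet and mu = 6 give E_6.

E_{6}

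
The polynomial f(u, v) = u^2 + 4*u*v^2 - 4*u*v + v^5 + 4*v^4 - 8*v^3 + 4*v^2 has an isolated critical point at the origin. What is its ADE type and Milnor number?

Type A4, Milnor number mu = 4.

The Hessian of f at 0 has rank 1. Corank 1: A-series; mu = 4 gives A_4.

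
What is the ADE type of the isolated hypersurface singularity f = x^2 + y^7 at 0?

The Hessian of f at 0 is [[2, 0], [0, 0]] with rank 1, so corank 1. A Groebner basis of the Jacobian ideal J(f) in C{x,y} is {y^6, x}; counting standard monomials gives mu = 6. Corank 1: A-series; mu = 6 gives A_6.

A_6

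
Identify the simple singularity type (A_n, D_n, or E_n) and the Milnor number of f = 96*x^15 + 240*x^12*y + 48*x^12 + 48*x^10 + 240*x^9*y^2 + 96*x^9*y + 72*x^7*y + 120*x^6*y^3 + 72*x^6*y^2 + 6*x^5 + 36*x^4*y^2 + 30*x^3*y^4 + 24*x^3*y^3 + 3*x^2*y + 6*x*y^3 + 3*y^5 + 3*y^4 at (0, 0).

Type D5, Milnor number mu = 5.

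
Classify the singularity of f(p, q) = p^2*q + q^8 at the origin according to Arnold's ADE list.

D_{9}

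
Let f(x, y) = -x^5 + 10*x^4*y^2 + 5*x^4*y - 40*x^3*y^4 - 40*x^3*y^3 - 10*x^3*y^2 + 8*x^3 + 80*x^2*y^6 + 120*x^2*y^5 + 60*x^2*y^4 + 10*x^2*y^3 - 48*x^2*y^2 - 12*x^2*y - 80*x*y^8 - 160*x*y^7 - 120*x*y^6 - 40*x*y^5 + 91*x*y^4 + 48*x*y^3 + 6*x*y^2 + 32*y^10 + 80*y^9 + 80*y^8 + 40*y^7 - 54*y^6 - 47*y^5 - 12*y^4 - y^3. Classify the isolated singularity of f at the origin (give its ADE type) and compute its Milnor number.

Type E_{8}, Milnor number mu = 8.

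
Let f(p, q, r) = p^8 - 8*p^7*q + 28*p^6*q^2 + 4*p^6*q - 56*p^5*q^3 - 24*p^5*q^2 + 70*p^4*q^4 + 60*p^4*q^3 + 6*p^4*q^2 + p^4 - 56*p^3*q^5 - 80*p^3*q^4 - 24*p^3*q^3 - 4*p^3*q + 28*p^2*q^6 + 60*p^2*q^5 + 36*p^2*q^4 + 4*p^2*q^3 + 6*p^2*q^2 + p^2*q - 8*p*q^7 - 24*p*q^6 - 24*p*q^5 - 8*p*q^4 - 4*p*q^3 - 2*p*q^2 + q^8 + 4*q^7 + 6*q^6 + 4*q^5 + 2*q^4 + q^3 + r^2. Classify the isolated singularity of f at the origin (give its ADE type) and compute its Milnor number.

Type D_{5}, Milnor number mu = 5.

The Hessian of f at 0 has rank 1. Corank 2; j^3 = q*(p - q)^2 has shape L^2 M (L != M), so D-series; mu = 5 gives D_5.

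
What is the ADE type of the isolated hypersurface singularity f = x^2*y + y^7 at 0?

The Hessian of f at 0 has rank 0. Corank 2; j^3 = x^2*y has shape L^2 M (L != M), so D-series; mu = 8 gives D_8.

D_{8}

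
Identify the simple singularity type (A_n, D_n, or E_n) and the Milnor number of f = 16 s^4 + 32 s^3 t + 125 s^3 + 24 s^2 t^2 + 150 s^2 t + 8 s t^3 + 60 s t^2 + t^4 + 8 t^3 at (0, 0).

Type E_{6}, Milnor number mu = 6.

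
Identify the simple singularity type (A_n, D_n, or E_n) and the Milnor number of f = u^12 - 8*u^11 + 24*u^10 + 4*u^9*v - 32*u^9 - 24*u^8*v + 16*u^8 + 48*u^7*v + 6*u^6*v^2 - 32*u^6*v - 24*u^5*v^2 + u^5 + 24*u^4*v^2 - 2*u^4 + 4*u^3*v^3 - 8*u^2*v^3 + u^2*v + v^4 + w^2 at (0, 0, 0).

Type D_{5}, Milnor number mu = 5.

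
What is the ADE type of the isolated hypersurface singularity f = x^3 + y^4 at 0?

E_6

The Hessian of f at 0 is [[0, 0], [0, 0]] with rank 0, so corank 2. A Groebner basis of the Jacobian ideal J(f) in C{x,y} is {y^3, x^2}; counting standard monomials gives mu = 6. Corank 2; j^3 = x^3 is a perfect cube, so E-series; the 4-jet and mu = 6 give E_6.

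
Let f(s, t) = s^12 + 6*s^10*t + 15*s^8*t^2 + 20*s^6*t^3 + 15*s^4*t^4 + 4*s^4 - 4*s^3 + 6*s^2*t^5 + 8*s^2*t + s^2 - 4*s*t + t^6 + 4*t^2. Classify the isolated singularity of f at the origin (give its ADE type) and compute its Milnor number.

Type A_5, Milnor number mu = 5.

The Hessian of f at 0 has rank 1. Corank 1: A-series; mu = 5 gives A_5.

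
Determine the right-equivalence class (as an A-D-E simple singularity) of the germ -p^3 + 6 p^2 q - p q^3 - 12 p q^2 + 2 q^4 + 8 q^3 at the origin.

E_7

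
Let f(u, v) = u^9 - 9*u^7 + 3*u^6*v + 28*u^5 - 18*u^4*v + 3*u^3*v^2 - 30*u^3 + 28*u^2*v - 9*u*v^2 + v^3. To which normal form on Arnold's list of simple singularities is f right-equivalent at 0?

The Hessian of f at 0 is [[0, 0], [0, 0]] with rank 0, so corank 2. A Groebner basis of the Jacobian ideal J(f) in C{u,v} is {v^3, u^2 - 3*v^2/26, u*v - 9*v^2/26}; counting standard monomials gives mu = 4. Corank 2; j^3 = -(3*u - v)*(10*u^2 - 6*u*v + v^2) splits into three distinct lines over C (the quadratic factor has nonzero discriminant), so D_4.

D_{4}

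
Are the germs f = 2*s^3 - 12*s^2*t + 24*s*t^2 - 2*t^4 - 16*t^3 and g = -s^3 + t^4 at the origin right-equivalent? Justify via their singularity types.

Yes.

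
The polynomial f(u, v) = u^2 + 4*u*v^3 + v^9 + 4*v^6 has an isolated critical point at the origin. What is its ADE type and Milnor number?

Type A8, Milnor number mu = 8.

The Hessian of f at 0 is [[2, 0], [0, 0]] with rank 1, so corank 1. A Groebner basis of the Jacobian ideal J(f) in C{u,v} is {u^2*v^2, u^3, u/2 + v^3}; counting standard monomials gives mu = 8. Corank 1: A-series; mu = 8 gives A_8.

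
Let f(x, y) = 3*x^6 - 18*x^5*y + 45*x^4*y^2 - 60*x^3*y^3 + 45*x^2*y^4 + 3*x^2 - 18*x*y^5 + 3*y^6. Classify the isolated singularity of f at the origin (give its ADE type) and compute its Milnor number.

The Hessian of f at 0 has rank 1. Corank 1: A-series; mu = 5 gives A_5.

Type A_5, Milnor number mu = 5.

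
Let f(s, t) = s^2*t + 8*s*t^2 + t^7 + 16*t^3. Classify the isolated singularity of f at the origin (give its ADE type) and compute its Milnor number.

The Hessian of f at 0 is [[0, 0], [0, 0]] with rank 0, so corank 2. A Groebner basis of the Jacobian ideal J(f) in C{s,t} is {s^2/7 + t^6 - 16*t^2/7, s^3 + 64*t^3, s*t + 4*t^2}; counting standard monomials gives mu = 8. Corank 2; j^3 = t*(s + 4*t)^2 has shape L^2 M (L != M), so D-series; mu = 8 gives D_8.

Type D8, Milnor number mu = 8.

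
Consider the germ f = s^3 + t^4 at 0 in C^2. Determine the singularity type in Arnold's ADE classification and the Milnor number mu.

The Hessian of f at 0 has rank 0. Corank 2; j^3 = s^3 is a perfect cube, so E-series; the 4-jet and mu = 6 give E_6.

Type E_{6}, Milnor number mu = 6.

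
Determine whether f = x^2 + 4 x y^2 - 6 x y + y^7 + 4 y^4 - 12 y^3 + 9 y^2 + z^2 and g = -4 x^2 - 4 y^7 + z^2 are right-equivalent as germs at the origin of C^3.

The Hessian of f at 0 has rank 2. Corank 1: A-series; mu = 6 gives A_6. The Hessian of g at 0 has rank 2. Corank 1: A-series; mu = 6 gives A_6. Both have type A_6, hence right-equivalent.

Yes.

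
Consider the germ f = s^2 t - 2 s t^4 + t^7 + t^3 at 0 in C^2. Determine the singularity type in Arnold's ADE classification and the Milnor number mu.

The Hessian of f at 0 has rank 0. Corank 2; j^3 = t*(s^2 + t^2) splits into three distinct lines over C (the quadratic factor has nonzero discriminant), so D_4.

Type D4, Milnor number mu = 4.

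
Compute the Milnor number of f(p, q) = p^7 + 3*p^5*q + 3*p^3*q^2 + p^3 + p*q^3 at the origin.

7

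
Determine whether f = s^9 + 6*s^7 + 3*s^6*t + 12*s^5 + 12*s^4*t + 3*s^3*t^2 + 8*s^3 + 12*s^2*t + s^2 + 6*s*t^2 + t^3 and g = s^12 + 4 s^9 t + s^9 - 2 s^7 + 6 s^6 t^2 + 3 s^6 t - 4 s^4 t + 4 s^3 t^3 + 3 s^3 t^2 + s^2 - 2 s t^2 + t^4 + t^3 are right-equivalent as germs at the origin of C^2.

The Hessian of f at 0 has rank 1. Corank 1: A-series; mu = 2 gives A_2. The Hessian of g at 0 has rank 1. Corank 1: A-series; mu = 2 gives A_2. Both have type A_2, hence right-equivalent.

Yes.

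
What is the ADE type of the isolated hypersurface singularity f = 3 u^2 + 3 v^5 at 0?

A4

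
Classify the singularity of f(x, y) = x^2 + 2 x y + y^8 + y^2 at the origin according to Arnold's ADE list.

A7

The Hessian of f at 0 has rank 1. Corank 1: A-series; mu = 7 gives A_7.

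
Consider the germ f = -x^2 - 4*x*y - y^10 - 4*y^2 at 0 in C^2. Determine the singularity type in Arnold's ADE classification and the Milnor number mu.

The Hessian of f at 0 has rank 1. Corank 1: A-series; mu = 9 gives A_9.

Type A9, Milnor number mu = 9.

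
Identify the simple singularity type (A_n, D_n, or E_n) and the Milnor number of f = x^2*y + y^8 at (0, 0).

The Hessian of f at 0 is [[0, 0], [0, 0]] with rank 0, so corank 2. A Groebner basis of the Jacobian ideal J(f) in C{x,y} is {x^2/8 + y^7, x^3, x*y}; counting standard monomials gives mu = 9. Corank 2; j^3 = x^2*y has shape L^2 M (L != M), so D-series; mu = 9 gives D_9.

Type D9, Milnor number mu = 9.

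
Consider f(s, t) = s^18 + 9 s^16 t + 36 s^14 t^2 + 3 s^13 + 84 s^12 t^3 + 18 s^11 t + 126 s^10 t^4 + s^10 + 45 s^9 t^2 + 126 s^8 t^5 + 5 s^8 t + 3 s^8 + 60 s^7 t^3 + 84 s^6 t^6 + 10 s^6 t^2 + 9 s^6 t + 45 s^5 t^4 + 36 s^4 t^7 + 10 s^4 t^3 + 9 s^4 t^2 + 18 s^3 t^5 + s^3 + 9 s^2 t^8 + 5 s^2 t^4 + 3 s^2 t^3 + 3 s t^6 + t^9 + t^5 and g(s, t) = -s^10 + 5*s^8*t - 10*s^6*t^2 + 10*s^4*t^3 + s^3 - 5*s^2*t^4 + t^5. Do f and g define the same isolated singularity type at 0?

The Hessian of f at 0 is [[0, 0], [0, 0]] with rank 0, so corank 2. A Groebner basis of the Jacobian ideal J(f) in C{s,t} is {s^2/2 + s*t^3, t^4, s^3, s^2*t}; counting standard monomials gives mu = 8. Corank 2; j^3 = s^3 is a perfect cube, so E-series; the 5-jet and mu = 8 give E_8. The Hessian of g at 0 is [[0, 0], [0, 0]] with rank 0, so corank 2. A Groebner basis of the Jacobian ideal J(g) in C{s,t} is {t^4, s^2}; counting standard monomials gives mu = 8. Corank 2; j^3 = s^3 is a perfect cube, so E-series; the 5-jet and mu = 8 give E_8. Both have type E_8, hence right-equivalent.

Yes.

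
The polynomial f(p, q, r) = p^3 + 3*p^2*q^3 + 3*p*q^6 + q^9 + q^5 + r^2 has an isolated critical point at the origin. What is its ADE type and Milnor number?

Type E8, Milnor number mu = 8.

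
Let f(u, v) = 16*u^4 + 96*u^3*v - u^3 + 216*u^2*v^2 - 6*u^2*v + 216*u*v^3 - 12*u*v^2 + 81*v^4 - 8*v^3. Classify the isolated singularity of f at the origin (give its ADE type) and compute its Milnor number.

Type E_{6}, Milnor number mu = 6.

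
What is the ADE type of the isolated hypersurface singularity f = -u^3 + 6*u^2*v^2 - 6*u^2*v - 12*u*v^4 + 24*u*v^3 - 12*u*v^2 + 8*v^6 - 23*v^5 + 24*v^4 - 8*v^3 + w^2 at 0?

The Hessian of f at 0 is [[0, 0, 0], [0, 0, 0], [0, 0, 2]] with rank 1, so corank 2. A Groebner basis of the Jacobian ideal J(f) in C{u,v,w} is {v^4, u^3 + 6*u^2*v + 3*u^2 + 12*u*v - 16*v^3 + 12*v^2, -u^2/4 + u*v^2 - u*v + 2*v^3 - v^2, w}; counting standard monomials gives mu = 8. Corank 2; j^3 = -(u + 2*v)^3 is a perfect cube, so E-series; the 5-jet and mu = 8 give E_8.

E_{8}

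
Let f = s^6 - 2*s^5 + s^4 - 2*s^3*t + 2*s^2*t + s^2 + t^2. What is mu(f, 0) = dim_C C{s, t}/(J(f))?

The Hessian of f at 0 has rank 2. Corank 0: nondegenerate Morse point, so A_1.

1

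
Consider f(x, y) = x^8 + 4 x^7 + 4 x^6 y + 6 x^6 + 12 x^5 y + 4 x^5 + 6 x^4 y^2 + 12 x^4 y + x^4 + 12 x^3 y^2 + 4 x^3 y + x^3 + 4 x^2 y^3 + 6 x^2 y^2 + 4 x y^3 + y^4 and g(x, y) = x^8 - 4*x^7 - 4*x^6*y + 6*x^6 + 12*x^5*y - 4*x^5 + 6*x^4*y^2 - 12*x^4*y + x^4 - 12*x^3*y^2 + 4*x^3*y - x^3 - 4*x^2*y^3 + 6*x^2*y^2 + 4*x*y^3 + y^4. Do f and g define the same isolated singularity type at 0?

Yes.

The Hessian of f at 0 has rank 0. Corank 2; j^3 = x^3 is a perfect cube, so E-series; the 4-jet and mu = 6 give E_6. The Hessian of g at 0 has rank 0. Corank 2; j^3 = -x^3 is a perfect cube, so E-series; the 4-jet and mu = 6 give E_6. Both have type E_6, hence right-equivalent.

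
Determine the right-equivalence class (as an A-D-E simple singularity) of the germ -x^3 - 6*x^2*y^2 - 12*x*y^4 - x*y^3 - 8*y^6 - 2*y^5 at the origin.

The Hessian of f at 0 is [[0, 0], [0, 0]] with rank 0, so corank 2. A Groebner basis of the Jacobian ideal J(f) in C{x,y} is {-x^2/4 + y^4 - y^3/12, x^3, x^2*y + x^2/12 + y^3/36, x^2/2 + x*y^2 + y^3/6}; counting standard monomials gives mu = 7. Corank 2; j^3 = -x^3 is a perfect cube, so E-series; the 4-jet and mu = 7 give E_7.

E7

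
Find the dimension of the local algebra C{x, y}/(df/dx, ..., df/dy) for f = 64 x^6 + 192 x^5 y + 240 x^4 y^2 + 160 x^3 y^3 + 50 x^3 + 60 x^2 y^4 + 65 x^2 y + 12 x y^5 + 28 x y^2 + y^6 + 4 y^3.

The Hessian of f at 0 is [[0, 0], [0, 0]] with rank 0, so corank 2. A Groebner basis of the Jacobian ideal J(f) in C{x,y} is {-15625*x*y/12 + y^5 - 3125*y^2/6, x*y^2 + 2*y^3/5, x^2 + 9*x*y/10 + y^2/5}; counting standard monomials gives mu = 7. Corank 2; j^3 = (2*x + y)*(5*x + 2*y)^2 has shape L^2 M (L != M), so D-series; mu = 7 gives D_7.

7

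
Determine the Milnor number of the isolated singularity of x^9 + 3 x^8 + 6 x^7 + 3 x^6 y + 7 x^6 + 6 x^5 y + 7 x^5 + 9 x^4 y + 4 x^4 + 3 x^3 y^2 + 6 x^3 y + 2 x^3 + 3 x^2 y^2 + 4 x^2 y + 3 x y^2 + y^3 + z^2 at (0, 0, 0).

4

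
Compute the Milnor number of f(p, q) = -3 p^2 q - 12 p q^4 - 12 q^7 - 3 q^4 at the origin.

5

The Hessian of f at 0 has rank 0. Corank 2; j^3 = -3*p^2*q has shape L^2 M (L != M), so D-series; mu = 5 gives D_5.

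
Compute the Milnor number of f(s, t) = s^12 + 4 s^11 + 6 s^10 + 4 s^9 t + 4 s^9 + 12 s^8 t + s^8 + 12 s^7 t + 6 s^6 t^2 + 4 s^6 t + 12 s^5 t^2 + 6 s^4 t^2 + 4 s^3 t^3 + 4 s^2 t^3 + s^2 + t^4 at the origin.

The Hessian of f at 0 is [[2, 0], [0, 0]] with rank 1, so corank 1. A Groebner basis of the Jacobian ideal J(f) in C{s,t} is {t^3, s}; counting standard monomials gives mu = 3. Corank 1: A-series; mu = 3 gives A_3.

3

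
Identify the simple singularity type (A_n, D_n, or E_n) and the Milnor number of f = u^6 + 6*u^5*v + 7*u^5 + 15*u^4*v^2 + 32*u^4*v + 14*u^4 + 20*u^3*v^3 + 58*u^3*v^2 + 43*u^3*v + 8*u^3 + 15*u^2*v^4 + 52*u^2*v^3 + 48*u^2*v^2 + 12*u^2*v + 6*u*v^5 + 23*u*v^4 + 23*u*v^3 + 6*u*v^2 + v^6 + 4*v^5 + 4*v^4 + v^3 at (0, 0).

The Hessian of f at 0 has rank 0. Corank 2; j^3 = (2*u + v)^3 is a perfect cube, so E-series; the 4-jet and mu = 7 give E_7.

Type E_{7}, Milnor number mu = 7.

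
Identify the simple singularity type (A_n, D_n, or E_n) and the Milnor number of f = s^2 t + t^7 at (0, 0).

Type D_8, Milnor number mu = 8.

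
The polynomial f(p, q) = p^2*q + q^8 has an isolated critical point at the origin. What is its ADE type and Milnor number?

Type D_9, Milnor number mu = 9.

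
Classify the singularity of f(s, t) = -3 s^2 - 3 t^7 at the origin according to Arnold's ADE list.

A_6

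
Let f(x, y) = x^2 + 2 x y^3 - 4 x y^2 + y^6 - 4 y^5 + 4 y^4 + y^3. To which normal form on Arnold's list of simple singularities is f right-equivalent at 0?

The Hessian of f at 0 is [[2, 0], [0, 0]] with rank 1, so corank 1. A Groebner basis of the Jacobian ideal J(f) in C{x,y} is {y^2, x}; counting standard monomials gives mu = 2. Corank 1: A-series; mu = 2 gives A_2.

A_2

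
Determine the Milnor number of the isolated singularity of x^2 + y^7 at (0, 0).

6

The Hessian of f at 0 has rank 1. Corank 1: A-series; mu = 6 gives A_6.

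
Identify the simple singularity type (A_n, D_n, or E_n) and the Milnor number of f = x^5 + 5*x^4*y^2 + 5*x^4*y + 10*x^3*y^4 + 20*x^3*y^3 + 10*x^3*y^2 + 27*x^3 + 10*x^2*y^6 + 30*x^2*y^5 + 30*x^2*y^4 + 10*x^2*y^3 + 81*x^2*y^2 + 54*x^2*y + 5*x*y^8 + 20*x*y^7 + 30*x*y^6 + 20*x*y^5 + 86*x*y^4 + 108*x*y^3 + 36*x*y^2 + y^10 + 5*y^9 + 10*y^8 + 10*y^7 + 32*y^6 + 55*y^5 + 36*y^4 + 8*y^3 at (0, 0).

Type E_{8}, Milnor number mu = 8.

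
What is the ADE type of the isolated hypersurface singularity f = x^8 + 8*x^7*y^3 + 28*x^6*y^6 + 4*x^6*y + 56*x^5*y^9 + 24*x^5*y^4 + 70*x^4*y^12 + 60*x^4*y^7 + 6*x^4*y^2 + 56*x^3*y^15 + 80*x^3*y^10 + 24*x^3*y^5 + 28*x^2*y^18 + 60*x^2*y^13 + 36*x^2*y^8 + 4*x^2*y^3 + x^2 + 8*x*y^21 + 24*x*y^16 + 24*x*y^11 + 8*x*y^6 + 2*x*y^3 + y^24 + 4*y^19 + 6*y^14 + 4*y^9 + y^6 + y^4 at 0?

The Hessian of f at 0 has rank 1. Corank 1: A-series; mu = 3 gives A_3.

A_{3}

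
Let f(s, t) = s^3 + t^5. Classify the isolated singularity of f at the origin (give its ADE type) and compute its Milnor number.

Type E_{8}, Milnor number mu = 8.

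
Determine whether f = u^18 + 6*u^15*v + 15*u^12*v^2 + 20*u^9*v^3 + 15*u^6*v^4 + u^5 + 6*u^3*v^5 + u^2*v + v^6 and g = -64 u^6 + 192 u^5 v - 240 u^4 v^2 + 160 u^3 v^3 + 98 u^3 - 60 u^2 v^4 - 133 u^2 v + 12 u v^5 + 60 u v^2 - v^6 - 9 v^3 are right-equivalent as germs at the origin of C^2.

The Hessian of f at 0 has rank 0. Corank 2; j^3 = u^2*v has shape L^2 M (L != M), so D-series; mu = 7 gives D_7. The Hessian of g at 0 has rank 0. Corank 2; j^3 = (2*u - v)*(7*u - 3*v)^2 has shape L^2 M (L != M), so D-series; mu = 7 gives D_7. Both have type D_7, hence right-equivalent.

Yes.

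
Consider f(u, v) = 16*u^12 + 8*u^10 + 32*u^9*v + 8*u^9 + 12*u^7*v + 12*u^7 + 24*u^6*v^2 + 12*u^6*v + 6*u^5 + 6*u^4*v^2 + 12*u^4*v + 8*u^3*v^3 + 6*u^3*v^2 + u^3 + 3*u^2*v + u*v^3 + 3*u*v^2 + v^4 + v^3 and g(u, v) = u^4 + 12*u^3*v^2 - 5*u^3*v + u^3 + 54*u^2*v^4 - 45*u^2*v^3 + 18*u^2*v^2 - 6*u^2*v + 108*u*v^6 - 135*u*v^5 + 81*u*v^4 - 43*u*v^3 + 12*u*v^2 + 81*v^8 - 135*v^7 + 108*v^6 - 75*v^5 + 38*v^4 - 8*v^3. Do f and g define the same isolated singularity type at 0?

The Hessian of f at 0 has rank 0. Corank 2; j^3 = (u + v)^3 is a perfect cube, so E-series; the 4-jet and mu = 7 give E_7. The Hessian of g at 0 has rank 0. Corank 2; j^3 = (u - 2*v)^3 is a perfect cube, so E-series; the 4-jet and mu = 7 give E_7. Both have type E_7, hence right-equivalent.

Yes.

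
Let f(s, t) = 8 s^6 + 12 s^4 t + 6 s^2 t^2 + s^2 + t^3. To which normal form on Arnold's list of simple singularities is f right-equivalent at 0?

The Hessian of f at 0 has rank 1. Corank 1: A-series; mu = 2 gives A_2.

A_2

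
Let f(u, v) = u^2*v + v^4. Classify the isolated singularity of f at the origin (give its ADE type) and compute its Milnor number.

Type D_{5}, Milnor number mu = 5.

The Hessian of f at 0 has rank 0. Corank 2; j^3 = u^2*v has shape L^2 M (L != M), so D-series; mu = 5 gives D_5.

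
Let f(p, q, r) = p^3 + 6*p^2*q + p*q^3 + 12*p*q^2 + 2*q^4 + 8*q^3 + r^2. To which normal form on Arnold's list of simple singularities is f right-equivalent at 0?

E_{7}

The Hessian of f at 0 has rank 1. Corank 2; j^3 = (p + 2*q)^3 is a perfect cube, so E-series; the 4-jet and mu = 7 give E_7.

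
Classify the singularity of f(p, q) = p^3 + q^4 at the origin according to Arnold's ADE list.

The Hessian of f at 0 has rank 0. Corank 2; j^3 = p^3 is a perfect cube, so E-series; the 4-jet and mu = 6 give E_6.

E_{6}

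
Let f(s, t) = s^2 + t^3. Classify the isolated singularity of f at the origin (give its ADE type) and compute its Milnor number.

Type A_2, Milnor number mu = 2.

The Hessian of f at 0 has rank 1. Corank 1: A-series; mu = 2 gives A_2.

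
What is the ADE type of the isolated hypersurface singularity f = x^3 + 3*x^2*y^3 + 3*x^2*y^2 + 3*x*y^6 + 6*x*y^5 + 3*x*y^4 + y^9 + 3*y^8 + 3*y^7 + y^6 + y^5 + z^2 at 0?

The Hessian of f at 0 has rank 1. Corank 2; j^3 = x^3 is a perfect cube, so E-series; the 5-jet and mu = 8 give E_8.

E8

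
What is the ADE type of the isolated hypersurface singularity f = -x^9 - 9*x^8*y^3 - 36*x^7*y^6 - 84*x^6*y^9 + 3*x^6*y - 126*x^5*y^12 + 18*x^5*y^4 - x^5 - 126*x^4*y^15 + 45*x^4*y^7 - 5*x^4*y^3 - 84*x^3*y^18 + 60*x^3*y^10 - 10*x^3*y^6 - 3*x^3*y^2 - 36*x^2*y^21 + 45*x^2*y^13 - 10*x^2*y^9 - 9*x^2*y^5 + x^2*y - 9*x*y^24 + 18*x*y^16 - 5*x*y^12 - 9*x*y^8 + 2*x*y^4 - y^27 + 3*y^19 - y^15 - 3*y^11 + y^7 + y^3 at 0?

D4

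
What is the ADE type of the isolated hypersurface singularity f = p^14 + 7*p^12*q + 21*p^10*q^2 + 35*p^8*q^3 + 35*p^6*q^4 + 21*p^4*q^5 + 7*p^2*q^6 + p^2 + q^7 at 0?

A_6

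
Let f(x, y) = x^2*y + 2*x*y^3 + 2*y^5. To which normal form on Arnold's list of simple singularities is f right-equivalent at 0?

D6

The Hessian of f at 0 is [[0, 0], [0, 0]] with rank 0, so corank 2. A Groebner basis of the Jacobian ideal J(f) in C{x,y} is {x^3, x^2*y, -x^2/4 + x*y^2, x*y + y^3}; counting standard monomials gives mu = 6. Corank 2; j^3 = x^2*y has shape L^2 M (L != M), so D-series; mu = 6 gives D_6.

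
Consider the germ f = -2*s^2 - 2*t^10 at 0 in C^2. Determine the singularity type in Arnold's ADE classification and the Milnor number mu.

The Hessian of f at 0 has rank 1. Corank 1: A-series; mu = 9 gives A_9.

Type A_{9}, Milnor number mu = 9.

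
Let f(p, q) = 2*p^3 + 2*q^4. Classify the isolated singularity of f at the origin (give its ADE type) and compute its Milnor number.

Type E_{6}, Milnor number mu = 6.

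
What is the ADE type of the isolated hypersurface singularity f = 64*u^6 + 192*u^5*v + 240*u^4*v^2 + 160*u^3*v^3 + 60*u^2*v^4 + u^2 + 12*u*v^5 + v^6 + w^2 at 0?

The Hessian of f at 0 has rank 2. Corank 1: A-series; mu = 5 gives A_5.

A5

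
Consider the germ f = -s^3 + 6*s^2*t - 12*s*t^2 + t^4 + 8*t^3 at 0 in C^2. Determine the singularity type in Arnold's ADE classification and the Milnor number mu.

Type E6, Milnor number mu = 6.

The Hessian of f at 0 is [[0, 0], [0, 0]] with rank 0, so corank 2. A Groebner basis of the Jacobian ideal J(f) in C{s,t} is {t^3, s^2 - 4*s*t + 4*t^2}; counting standard monomials gives mu = 6. Corank 2; j^3 = -(s - 2*t)^3 is a perfect cube, so E-series; the 4-jet and mu = 6 give E_6.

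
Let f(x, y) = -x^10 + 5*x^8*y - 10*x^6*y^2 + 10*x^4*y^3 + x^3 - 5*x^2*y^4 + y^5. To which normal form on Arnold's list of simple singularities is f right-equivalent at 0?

E8

The Hessian of f at 0 is [[0, 0], [0, 0]] with rank 0, so corank 2. A Groebner basis of the Jacobian ideal J(f) in C{x,y} is {y^4, x^2}; counting standard monomials gives mu = 8. Corank 2; j^3 = x^3 is a perfect cube, so E-series; the 5-jet and mu = 8 give E_8.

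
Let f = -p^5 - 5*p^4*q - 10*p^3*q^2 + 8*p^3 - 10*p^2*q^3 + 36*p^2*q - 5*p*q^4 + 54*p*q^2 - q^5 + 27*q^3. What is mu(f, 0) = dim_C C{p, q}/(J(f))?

8

The Hessian of f at 0 has rank 0. Corank 2; j^3 = (2*p + 3*q)^3 is a perfect cube, so E-series; the 5-jet and mu = 8 give E_8.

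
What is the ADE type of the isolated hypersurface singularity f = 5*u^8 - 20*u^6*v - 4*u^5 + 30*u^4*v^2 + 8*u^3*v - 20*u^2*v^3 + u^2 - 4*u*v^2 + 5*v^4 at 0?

A_3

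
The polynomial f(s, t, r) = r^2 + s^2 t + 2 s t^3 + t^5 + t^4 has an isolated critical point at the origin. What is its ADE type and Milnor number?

Type D5, Milnor number mu = 5.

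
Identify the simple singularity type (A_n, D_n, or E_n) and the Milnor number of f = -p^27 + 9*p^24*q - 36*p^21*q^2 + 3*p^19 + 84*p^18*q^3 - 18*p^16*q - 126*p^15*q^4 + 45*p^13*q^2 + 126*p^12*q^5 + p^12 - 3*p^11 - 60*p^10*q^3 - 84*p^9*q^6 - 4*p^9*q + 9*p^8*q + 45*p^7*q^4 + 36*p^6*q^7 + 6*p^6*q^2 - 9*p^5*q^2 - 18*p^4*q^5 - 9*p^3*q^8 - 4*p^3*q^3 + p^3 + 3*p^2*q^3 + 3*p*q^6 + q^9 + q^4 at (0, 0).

Type E_{6}, Milnor number mu = 6.

The Hessian of f at 0 has rank 0. Corank 2; j^3 = p^3 is a perfect cube, so E-series; the 4-jet and mu = 6 give E_6.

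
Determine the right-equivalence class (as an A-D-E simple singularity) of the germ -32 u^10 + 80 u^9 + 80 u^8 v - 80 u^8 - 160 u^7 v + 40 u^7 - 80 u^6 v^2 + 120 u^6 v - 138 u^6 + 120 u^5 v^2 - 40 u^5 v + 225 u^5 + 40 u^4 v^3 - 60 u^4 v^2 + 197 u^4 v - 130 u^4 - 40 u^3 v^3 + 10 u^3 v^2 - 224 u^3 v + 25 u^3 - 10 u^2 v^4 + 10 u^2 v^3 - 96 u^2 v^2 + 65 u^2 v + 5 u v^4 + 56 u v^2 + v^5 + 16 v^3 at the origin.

D_{6}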